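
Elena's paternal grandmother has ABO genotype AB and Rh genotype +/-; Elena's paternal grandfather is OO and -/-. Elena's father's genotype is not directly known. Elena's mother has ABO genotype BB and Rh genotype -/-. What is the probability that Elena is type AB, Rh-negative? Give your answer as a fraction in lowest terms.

3/16

Elena's father's ABO genotype from AB × OO: 1/2 AO, 1/2 BO.
Crossing each possibility with the mother BB and summing P(type AB): 1/2·1/2 + 1/2·0 = 1/4.
Similarly for Rh via the father's Rh distribution: P(Rh-) = 3/4.
Independent loci: 1/4 × 3/4 = 3/16.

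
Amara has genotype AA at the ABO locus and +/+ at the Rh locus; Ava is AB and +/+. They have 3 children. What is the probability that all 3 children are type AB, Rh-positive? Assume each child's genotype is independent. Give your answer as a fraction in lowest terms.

ABO cross AA × AB → 1/2 A, 1/2 AB.
Rh cross +/+ × +/+ → 1 Rh+; so P(type AB, Rh-positive) = 1/2 × 1 = 1/2 per child.
All 3 independent: (1/2)^3 = 1/8.

1/8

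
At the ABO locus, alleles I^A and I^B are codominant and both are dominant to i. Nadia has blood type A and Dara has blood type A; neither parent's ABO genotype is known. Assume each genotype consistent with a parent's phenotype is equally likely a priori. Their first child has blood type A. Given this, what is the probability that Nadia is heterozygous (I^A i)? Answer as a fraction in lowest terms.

Possible genotypes: Nadia ∈ {I^A I^A, I^A i}; Dara ∈ {I^A I^A, I^A i}.
Weight each parental genotype pair by prior × P(type-A child):
  I^A I^A × I^A I^A: posterior weight 4/15.
  I^A I^A × I^A i: posterior weight 4/15.
  I^A i × I^A I^A: posterior weight 4/15.
  I^A i × I^A i: posterior weight 1/5.
Sum the posterior weight over pairs where Nadia is I^A i: 7/15.

7/15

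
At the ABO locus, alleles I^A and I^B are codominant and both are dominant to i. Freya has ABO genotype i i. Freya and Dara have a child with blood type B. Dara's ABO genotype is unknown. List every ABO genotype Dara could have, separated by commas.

For each candidate genotype of Dara, check whether crossing it with i i can produce every observed child phenotype.
  I^A I^A → possible child types {A} ✗
  I^A I^B → possible child types {A, B} ✓
  I^A i → possible child types {O, A} ✗
  I^B I^B → possible child types {B} ✓
  I^B i → possible child types {O, B} ✓
  i i → possible child types {O} ✗

I^A I^B, I^B I^B, I^B i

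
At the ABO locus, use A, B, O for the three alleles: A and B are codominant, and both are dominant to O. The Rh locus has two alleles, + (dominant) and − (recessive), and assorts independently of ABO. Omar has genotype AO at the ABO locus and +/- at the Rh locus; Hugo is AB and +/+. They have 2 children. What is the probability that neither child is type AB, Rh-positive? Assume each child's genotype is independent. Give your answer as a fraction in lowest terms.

9/16

ABO cross AO × AB → 1/2 A, 1/4 B, 1/4 AB.
Rh cross +/- × +/+ → 1 Rh+; so P(type AB, Rh-positive) = 1/4 × 1 = 1/4 per child.
P(not type AB, Rh-positive) = 3/4 for one child; (3/4)^2 = 9/16.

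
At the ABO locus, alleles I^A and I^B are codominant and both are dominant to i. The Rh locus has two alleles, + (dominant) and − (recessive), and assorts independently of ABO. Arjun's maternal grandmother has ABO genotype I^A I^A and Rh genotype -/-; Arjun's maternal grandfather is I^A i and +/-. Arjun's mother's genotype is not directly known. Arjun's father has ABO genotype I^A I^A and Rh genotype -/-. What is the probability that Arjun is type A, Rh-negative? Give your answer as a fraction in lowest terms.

3/4

Arjun's mother's ABO genotype from I^A I^A × I^A i: 1/2 I^A I^A, 1/2 I^A i.
Crossing each possibility with the father I^A I^A and summing P(type A): 1/2·1 + 1/2·1 = 1.
Similarly for Rh via the mother's Rh distribution: P(Rh-) = 3/4.
Independent loci: 1 × 3/4 = 3/4.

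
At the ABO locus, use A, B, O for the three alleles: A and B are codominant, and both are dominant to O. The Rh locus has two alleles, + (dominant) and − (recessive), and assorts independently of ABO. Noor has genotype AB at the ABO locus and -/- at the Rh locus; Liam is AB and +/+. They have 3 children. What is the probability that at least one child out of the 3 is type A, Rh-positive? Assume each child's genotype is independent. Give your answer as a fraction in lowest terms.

ABO cross AB × AB → 1/4 A, 1/4 B, 1/2 AB.
Rh cross -/- × +/+ → 1 Rh+; so P(type A, Rh-positive) = 1/4 × 1 = 1/4 per child.
P(none) = (3/4)^3 = 27/64; P(at least one) = 1 − 27/64 = 37/64.

37/64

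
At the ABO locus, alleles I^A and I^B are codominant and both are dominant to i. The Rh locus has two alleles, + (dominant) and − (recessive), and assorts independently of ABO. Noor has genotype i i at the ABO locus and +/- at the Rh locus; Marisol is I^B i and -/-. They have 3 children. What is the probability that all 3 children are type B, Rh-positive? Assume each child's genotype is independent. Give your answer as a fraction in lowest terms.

1/64

ABO cross i i × I^B i → 1/2 O, 1/2 B.
Rh cross +/- × -/- → 1/2 Rh+, 1/2 Rh-; so P(type B, Rh-positive) = 1/2 × 1/2 = 1/4 per child.
All 3 independent: (1/4)^3 = 1/64.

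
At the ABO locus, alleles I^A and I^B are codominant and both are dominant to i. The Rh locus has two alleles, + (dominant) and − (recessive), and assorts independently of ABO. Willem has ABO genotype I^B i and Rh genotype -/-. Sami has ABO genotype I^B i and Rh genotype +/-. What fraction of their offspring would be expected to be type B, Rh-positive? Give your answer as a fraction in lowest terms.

ABO cross I^B i × I^B i → offspring phenotypes: 1/4 O, 3/4 B.
Rh cross -/- × +/- → 1/2 Rh+, 1/2 Rh-.
Independent loci: P(type B, Rh-positive) = 3/4 × 1/2 = 3/8.

3/8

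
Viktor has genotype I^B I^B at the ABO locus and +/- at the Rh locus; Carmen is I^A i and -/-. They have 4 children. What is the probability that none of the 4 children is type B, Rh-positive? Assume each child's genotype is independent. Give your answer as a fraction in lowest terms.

81/256

ABO cross I^B I^B × I^A i → 1/2 B, 1/2 AB.
Rh cross +/- × -/- → 1/2 Rh+, 1/2 Rh-; so P(type B, Rh-positive) = 1/2 × 1/2 = 1/4 per child.
P(not type B, Rh-positive) = 3/4 for one child; (3/4)^4 = 81/256.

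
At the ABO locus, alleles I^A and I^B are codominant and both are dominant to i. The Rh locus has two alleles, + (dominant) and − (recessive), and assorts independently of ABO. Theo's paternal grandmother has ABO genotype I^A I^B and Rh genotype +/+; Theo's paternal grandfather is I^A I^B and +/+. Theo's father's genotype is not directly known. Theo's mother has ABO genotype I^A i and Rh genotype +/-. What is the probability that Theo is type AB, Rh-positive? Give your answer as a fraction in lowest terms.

1/4

Theo's father's ABO genotype from I^A I^B × I^A I^B: 1/4 I^A I^A, 1/2 I^A I^B, 1/4 I^B I^B.
Crossing each possibility with the mother I^A i and summing P(type AB): 1/4·0 + 1/2·1/4 + 1/4·1/2 = 1/4.
Similarly for Rh via the father's Rh distribution: P(Rh+) = 1.
Independent loci: 1/4 × 1 = 1/4.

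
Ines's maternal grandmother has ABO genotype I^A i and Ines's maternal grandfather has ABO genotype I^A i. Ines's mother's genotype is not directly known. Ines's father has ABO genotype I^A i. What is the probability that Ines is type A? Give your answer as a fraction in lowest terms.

3/4

Ines's mother's ABO genotype from I^A i × I^A i: 1/4 I^A I^A, 1/2 I^A i, 1/4 i i.
Crossing each possibility with the father I^A i and summing P(type A): 1/4·1 + 1/2·3/4 + 1/4·1/2 = 3/4.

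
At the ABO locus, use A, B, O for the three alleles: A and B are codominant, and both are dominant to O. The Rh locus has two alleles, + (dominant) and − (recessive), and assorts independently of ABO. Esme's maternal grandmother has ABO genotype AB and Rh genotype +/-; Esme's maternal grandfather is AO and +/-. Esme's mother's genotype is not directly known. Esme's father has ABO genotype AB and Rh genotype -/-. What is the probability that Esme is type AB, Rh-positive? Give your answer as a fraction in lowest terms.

Esme's mother's ABO genotype from AB × AO: 1/4 AA, 1/4 AB, 1/4 AO, 1/4 BO.
Crossing each possibility with the father AB and summing P(type AB): 1/4·1/2 + 1/4·1/2 + 1/4·1/4 + 1/4·1/4 = 3/8.
Similarly for Rh via the mother's Rh distribution: P(Rh+) = 1/2.
Independent loci: 3/8 × 1/2 = 3/16.

3/16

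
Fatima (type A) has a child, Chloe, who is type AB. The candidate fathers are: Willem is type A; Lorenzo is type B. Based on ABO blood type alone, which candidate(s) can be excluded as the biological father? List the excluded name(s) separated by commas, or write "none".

A candidate is excluded only if no genotype consistent with his phenotype could produce a type AB child with a type A mother.
Willem (type A): no genotype consistent with that phenotype can produce a type-AB child with a type-A mother.

Willem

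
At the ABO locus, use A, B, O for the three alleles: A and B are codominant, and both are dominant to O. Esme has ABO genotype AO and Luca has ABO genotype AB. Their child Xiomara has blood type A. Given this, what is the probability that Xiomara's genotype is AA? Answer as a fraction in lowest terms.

Cross AO × AB → 1/4 AA, 1/4 AB, 1/4 AO, 1/4 BO.
Type-A genotypes among offspring: AA (1/4), AO (1/4); total 1/2.
P(AA | type A) = (1/4) / (1/2) = 1/2.

1/2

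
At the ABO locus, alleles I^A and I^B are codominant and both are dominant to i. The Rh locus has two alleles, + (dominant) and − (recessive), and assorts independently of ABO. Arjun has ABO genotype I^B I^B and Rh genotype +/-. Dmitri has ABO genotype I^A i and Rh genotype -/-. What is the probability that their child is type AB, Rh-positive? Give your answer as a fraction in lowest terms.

1/4

ABO cross I^B I^B × I^A i → offspring phenotypes: 1/2 B, 1/2 AB.
Rh cross +/- × -/- → 1/2 Rh+, 1/2 Rh-.
Independent loci: P(type AB, Rh-positive) = 1/2 × 1/2 = 1/4.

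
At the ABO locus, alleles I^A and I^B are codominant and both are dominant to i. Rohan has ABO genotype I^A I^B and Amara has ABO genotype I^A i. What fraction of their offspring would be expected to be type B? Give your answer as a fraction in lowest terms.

ABO cross I^A I^B × I^A i → offspring phenotypes: 1/2 A, 1/4 B, 1/4 AB.
So P(type B) = 1/4.

1/4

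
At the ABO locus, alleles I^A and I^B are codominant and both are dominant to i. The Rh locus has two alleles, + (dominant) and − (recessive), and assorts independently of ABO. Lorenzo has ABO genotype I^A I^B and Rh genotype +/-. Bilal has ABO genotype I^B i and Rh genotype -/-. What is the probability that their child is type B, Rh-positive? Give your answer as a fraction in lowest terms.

1/4

ABO cross I^A I^B × I^B i → offspring phenotypes: 1/4 A, 1/2 B, 1/4 AB.
Rh cross +/- × -/- → 1/2 Rh+, 1/2 Rh-.
Independent loci: P(type B, Rh-positive) = 1/2 × 1/2 = 1/4.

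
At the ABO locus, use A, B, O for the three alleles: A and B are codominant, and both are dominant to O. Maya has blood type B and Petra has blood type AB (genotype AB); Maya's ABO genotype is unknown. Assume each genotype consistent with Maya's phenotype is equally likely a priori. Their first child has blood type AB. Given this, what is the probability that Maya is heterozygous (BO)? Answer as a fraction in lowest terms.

1/3

Possible genotypes: Maya ∈ {BB, BO}; Petra ∈ {AB}.
Weight each parental genotype pair by prior × P(type-AB child):
  BB × AB: posterior weight 2/3.
  BO × AB: posterior weight 1/3.
Sum the posterior weight over pairs where Maya is BO: 1/3.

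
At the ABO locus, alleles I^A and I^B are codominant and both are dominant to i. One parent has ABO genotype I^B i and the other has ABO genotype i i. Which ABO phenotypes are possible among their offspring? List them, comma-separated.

Gametes from I^B i × i i give offspring ABO genotypes I^B i, i i, i.e. phenotypes O, B.

O, B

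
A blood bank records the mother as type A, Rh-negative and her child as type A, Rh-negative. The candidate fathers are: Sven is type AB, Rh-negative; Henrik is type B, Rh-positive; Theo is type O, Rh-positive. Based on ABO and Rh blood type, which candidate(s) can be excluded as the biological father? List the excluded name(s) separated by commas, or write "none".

A candidate is excluded only if no genotype consistent with his phenotype could produce a type A, Rh-negative child with a type A, Rh-negative mother.
Every candidate has at least one consistent genotype combination, so none can be excluded.

none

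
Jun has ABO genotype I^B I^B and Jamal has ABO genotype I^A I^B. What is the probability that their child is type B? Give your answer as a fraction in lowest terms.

1/2

ABO cross I^B I^B × I^A I^B → offspring phenotypes: 1/2 B, 1/2 AB.
So P(type B) = 1/2.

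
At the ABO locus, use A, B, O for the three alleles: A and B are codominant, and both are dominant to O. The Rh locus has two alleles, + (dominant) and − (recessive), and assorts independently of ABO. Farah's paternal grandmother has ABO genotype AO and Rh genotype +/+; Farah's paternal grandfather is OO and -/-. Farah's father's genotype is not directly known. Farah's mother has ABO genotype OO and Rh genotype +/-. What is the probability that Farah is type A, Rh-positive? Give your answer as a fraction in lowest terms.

Farah's father's ABO genotype from AO × OO: 1/2 AO, 1/2 OO.
Crossing each possibility with the mother OO and summing P(type A): 1/2·1/2 + 1/2·0 = 1/4.
Similarly for Rh via the father's Rh distribution: P(Rh+) = 3/4.
Independent loci: 1/4 × 3/4 = 3/16.

3/16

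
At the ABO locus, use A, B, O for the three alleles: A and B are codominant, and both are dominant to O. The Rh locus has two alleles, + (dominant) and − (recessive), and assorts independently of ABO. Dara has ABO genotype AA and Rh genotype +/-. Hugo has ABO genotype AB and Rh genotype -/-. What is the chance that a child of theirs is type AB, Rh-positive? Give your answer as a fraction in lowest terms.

ABO cross AA × AB → offspring phenotypes: 1/2 A, 1/2 AB.
Rh cross +/- × -/- → 1/2 Rh+, 1/2 Rh-.
Independent loci: P(type AB, Rh-positive) = 1/2 × 1/2 = 1/4.

1/4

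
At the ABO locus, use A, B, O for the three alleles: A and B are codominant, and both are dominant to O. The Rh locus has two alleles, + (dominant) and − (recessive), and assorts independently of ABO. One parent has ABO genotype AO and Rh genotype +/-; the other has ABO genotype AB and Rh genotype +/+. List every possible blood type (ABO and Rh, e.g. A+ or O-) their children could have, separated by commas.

A+, B+, AB+

Gametes from AO × AB give offspring ABO genotypes AA, AB, AO, BO, i.e. phenotypes A, B, AB.
Rh cross +/- × +/+ → phenotypes Rh+.
Combining independently: A+, B+, AB+.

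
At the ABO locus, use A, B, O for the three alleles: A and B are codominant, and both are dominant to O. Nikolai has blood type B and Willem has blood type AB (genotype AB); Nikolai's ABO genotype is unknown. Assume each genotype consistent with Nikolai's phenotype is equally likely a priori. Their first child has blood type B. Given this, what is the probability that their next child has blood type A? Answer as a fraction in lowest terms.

1/8

Possible genotypes: Nikolai ∈ {BB, BO}; Willem ∈ {AB}.
Weight each parental genotype pair by prior × P(type-B child):
  BB × AB: posterior weight 1/2; P(next child type A) = 0.
  BO × AB: posterior weight 1/2; P(next child type A) = 1/4.
Weighted sum = 1/8.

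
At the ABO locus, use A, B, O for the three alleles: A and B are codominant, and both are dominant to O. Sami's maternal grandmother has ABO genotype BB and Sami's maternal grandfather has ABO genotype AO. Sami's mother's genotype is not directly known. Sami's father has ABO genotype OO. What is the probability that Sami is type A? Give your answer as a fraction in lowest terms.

Sami's mother's ABO genotype from BB × AO: 1/2 AB, 1/2 BO.
Crossing each possibility with the father OO and summing P(type A): 1/2·1/2 + 1/2·0 = 1/4.

1/4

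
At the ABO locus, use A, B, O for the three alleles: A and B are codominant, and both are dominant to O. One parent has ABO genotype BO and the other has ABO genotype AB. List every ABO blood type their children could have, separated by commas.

Gametes from BO × AB give offspring ABO genotypes AB, AO, BB, BO, i.e. phenotypes A, B, AB.

A, B, AB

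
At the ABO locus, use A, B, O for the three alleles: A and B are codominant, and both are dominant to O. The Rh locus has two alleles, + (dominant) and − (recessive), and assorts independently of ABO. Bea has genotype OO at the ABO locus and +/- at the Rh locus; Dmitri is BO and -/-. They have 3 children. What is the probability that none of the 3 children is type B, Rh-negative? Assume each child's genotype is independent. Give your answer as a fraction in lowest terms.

27/64

ABO cross OO × BO → 1/2 O, 1/2 B.
Rh cross +/- × -/- → 1/2 Rh+, 1/2 Rh-; so P(type B, Rh-negative) = 1/2 × 1/2 = 1/4 per child.
P(not type B, Rh-negative) = 3/4 for one child; (3/4)^3 = 27/64.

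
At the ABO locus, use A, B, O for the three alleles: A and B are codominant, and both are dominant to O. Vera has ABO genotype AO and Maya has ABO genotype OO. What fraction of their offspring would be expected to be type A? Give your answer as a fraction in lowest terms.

ABO cross AO × OO → offspring phenotypes: 1/2 O, 1/2 A.
So P(type A) = 1/2.

1/2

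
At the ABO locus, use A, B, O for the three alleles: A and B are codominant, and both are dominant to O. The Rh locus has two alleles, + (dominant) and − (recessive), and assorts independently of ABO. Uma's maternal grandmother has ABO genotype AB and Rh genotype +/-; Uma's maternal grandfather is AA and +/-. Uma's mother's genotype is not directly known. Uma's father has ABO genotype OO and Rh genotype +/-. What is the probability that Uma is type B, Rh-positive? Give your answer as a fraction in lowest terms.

3/16

Uma's mother's ABO genotype from AB × AA: 1/2 AA, 1/2 AB.
Crossing each possibility with the father OO and summing P(type B): 1/2·0 + 1/2·1/2 = 1/4.
Similarly for Rh via the mother's Rh distribution: P(Rh+) = 3/4.
Independent loci: 1/4 × 3/4 = 3/16.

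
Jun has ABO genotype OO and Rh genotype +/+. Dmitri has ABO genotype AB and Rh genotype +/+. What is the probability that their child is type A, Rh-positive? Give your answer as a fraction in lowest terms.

ABO cross OO × AB → offspring phenotypes: 1/2 A, 1/2 B.
Rh cross +/+ × +/+ → 1 Rh+.
Independent loci: P(type A, Rh-positive) = 1/2 × 1 = 1/2.

1/2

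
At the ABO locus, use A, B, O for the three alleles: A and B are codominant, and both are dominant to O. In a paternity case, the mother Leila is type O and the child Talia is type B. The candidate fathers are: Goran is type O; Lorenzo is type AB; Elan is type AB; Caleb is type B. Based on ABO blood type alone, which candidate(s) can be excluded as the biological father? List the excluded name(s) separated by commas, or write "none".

A candidate is excluded only if no genotype consistent with his phenotype could produce a type B child with a type O mother.
Goran (type O): no genotype consistent with that phenotype can produce a type-B child with a type-O mother.

Goran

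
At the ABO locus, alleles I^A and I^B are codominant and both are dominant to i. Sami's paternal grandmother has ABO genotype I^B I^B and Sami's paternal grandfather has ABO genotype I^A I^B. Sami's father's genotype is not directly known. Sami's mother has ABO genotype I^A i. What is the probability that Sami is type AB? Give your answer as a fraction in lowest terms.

Sami's father's ABO genotype from I^B I^B × I^A I^B: 1/2 I^A I^B, 1/2 I^B I^B.
Crossing each possibility with the mother I^A i and summing P(type AB): 1/2·1/4 + 1/2·1/2 = 3/8.

3/8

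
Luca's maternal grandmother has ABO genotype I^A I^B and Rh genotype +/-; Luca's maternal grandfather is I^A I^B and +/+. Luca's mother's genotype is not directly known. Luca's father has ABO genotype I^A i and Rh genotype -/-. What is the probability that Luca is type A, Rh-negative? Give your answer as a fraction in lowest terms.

Luca's mother's ABO genotype from I^A I^B × I^A I^B: 1/4 I^A I^A, 1/2 I^A I^B, 1/4 I^B I^B.
Crossing each possibility with the father I^A i and summing P(type A): 1/4·1 + 1/2·1/2 + 1/4·0 = 1/2.
Similarly for Rh via the mother's Rh distribution: P(Rh-) = 1/4.
Independent loci: 1/2 × 1/4 = 1/8.

1/8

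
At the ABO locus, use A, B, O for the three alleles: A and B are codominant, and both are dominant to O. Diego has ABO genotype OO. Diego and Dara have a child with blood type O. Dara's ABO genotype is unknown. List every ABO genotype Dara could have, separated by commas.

For each candidate genotype of Dara, check whether crossing it with OO can produce every observed child phenotype.
  AA → possible child types {A} ✗
  AB → possible child types {A, B} ✗
  AO → possible child types {O, A} ✓
  BB → possible child types {B} ✗
  BO → possible child types {O, B} ✓
  OO → possible child types {O} ✓

AO, BO, OO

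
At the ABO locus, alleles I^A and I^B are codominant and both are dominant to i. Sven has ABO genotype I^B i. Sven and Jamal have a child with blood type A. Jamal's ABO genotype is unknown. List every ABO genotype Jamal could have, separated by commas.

I^A I^A, I^A I^B, I^A i

For each candidate genotype of Jamal, check whether crossing it with I^B i can produce every observed child phenotype.
  I^A I^A → possible child types {A, AB} ✓
  I^A I^B → possible child types {A, B, AB} ✓
  I^A i → possible child types {O, A, B, AB} ✓
  I^B I^B → possible child types {B} ✗
  I^B i → possible child types {O, B} ✗
  i i → possible child types {O, B} ✗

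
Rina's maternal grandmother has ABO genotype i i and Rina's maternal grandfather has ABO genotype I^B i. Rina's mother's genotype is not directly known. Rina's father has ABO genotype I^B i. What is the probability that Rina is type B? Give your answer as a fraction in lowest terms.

5/8

Rina's mother's ABO genotype from i i × I^B i: 1/2 I^B i, 1/2 i i.
Crossing each possibility with the father I^B i and summing P(type B): 1/2·3/4 + 1/2·1/2 = 5/8.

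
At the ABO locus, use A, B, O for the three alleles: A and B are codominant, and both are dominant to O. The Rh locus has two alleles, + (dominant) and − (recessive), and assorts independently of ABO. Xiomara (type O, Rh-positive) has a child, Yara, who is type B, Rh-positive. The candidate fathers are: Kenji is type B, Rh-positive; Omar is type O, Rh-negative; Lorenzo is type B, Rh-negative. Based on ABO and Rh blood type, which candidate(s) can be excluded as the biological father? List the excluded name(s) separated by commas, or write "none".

Omar

A candidate is excluded only if no genotype consistent with his phenotype could produce a type B, Rh-positive child with a type O, Rh-positive mother.
Omar (type O, Rh-): no genotype consistent with that phenotype can produce a type-B Rh+ child with a type-O mother.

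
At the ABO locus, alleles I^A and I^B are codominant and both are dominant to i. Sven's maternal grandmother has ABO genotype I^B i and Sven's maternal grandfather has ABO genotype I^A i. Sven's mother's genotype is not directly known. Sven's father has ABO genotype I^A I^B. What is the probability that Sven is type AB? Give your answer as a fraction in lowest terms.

Sven's mother's ABO genotype from I^B i × I^A i: 1/4 I^A I^B, 1/4 I^A i, 1/4 I^B i, 1/4 i i.
Crossing each possibility with the father I^A I^B and summing P(type AB): 1/4·1/2 + 1/4·1/4 + 1/4·1/4 + 1/4·0 = 1/4.

1/4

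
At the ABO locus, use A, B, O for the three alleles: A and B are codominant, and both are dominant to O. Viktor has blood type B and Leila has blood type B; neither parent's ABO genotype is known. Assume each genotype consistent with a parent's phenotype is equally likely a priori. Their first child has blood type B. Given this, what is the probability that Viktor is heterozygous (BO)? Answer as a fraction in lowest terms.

Possible genotypes: Viktor ∈ {BB, BO}; Leila ∈ {BB, BO}.
Weight each parental genotype pair by prior × P(type-B child):
  BB × BB: posterior weight 4/15.
  BB × BO: posterior weight 4/15.
  BO × BB: posterior weight 4/15.
  BO × BO: posterior weight 1/5.
Sum the posterior weight over pairs where Viktor is BO: 7/15.

7/15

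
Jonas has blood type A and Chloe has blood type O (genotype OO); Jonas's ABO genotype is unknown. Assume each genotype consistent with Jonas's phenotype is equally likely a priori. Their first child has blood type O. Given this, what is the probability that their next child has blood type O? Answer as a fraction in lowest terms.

Possible genotypes: Jonas ∈ {AA, AO}; Chloe ∈ {OO}.
Weight each parental genotype pair by prior × P(type-O child):
  AO × OO: posterior weight 1; P(next child type O) = 1/2.
Weighted sum = 1/2.

1/2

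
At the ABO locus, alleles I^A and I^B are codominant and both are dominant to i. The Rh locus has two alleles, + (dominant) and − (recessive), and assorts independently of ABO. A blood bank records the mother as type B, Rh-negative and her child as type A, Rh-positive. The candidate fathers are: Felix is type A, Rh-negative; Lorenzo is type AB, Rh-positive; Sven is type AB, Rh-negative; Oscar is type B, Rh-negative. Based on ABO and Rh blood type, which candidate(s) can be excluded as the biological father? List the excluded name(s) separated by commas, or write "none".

Felix, Sven, Oscar

A candidate is excluded only if no genotype consistent with his phenotype could produce a type A, Rh-positive child with a type B, Rh-negative mother.
Felix (type A, Rh-): no genotype consistent with that phenotype can produce a type-A Rh+ child with a type-B mother.
Sven (type AB, Rh-): no genotype consistent with that phenotype can produce a type-A Rh+ child with a type-B mother.
Oscar (type B, Rh-): no genotype consistent with that phenotype can produce a type-A Rh+ child with a type-B mother.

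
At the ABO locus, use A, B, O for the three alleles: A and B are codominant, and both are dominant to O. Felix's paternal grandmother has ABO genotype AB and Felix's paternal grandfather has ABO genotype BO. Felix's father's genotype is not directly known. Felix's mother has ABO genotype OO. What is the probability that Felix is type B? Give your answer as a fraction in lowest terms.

1/2

Felix's father's ABO genotype from AB × BO: 1/4 AB, 1/4 AO, 1/4 BB, 1/4 BO.
Crossing each possibility with the mother OO and summing P(type B): 1/4·1/2 + 1/4·0 + 1/4·1 + 1/4·1/2 = 1/2.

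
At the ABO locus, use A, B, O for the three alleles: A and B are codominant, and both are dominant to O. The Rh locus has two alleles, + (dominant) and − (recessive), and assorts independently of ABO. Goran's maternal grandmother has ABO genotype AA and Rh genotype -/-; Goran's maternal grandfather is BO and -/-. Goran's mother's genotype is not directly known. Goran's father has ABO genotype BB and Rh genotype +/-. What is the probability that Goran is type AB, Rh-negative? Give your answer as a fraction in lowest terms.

1/4

Goran's mother's ABO genotype from AA × BO: 1/2 AB, 1/2 AO.
Crossing each possibility with the father BB and summing P(type AB): 1/2·1/2 + 1/2·1/2 = 1/2.
Similarly for Rh via the mother's Rh distribution: P(Rh-) = 1/2.
Independent loci: 1/2 × 1/2 = 1/4.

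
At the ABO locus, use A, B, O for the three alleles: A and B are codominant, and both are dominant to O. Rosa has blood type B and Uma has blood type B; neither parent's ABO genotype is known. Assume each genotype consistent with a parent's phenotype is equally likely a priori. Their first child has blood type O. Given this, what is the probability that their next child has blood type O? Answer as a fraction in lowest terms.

Possible genotypes: Rosa ∈ {BB, BO}; Uma ∈ {BB, BO}.
Weight each parental genotype pair by prior × P(type-O child):
  BO × BO: posterior weight 1; P(next child type O) = 1/4.
Weighted sum = 1/4.

1/4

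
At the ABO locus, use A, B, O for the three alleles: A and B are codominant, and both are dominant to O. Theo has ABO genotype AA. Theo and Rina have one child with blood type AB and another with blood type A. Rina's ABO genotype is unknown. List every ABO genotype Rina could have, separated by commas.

For each candidate genotype of Rina, check whether crossing it with AA can produce every observed child phenotype.
  AA → possible child types {A} ✗
  AB → possible child types {A, AB} ✓
  AO → possible child types {A} ✗
  BB → possible child types {AB} ✗
  BO → possible child types {A, AB} ✓
  OO → possible child types {A} ✗

AB, BO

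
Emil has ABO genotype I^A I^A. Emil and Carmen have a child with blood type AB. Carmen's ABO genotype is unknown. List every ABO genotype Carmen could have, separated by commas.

I^A I^B, I^B I^B, I^B i

For each candidate genotype of Carmen, check whether crossing it with I^A I^A can produce every observed child phenotype.
  I^A I^A → possible child types {A} ✗
  I^A I^B → possible child types {A, AB} ✓
  I^A i → possible child types {A} ✗
  I^B I^B → possible child types {AB} ✓
  I^B i → possible child types {A, AB} ✓
  i i → possible child types {A} ✗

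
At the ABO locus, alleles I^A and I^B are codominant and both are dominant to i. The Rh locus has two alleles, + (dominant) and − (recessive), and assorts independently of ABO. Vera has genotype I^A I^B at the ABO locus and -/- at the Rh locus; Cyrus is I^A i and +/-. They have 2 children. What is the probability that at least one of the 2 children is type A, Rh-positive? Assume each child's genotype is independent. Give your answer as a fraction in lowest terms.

7/16

ABO cross I^A I^B × I^A i → 1/2 A, 1/4 B, 1/4 AB.
Rh cross -/- × +/- → 1/2 Rh+, 1/2 Rh-; so P(type A, Rh-positive) = 1/2 × 1/2 = 1/4 per child.
P(none) = (3/4)^2 = 9/16; P(at least one) = 1 − 9/16 = 7/16.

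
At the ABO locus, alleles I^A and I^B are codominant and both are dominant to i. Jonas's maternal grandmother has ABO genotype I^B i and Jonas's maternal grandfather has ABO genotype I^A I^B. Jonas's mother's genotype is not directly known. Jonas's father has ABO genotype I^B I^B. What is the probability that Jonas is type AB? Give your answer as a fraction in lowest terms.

Jonas's mother's ABO genotype from I^B i × I^A I^B: 1/4 I^A I^B, 1/4 I^A i, 1/4 I^B I^B, 1/4 I^B i.
Crossing each possibility with the father I^B I^B and summing P(type AB): 1/4·1/2 + 1/4·1/2 + 1/4·0 + 1/4·0 = 1/4.

1/4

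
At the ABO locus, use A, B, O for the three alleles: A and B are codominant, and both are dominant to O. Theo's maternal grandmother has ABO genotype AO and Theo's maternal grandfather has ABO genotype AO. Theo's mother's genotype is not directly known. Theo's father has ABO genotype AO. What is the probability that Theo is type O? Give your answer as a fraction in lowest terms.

1/4

Theo's mother's ABO genotype from AO × AO: 1/4 AA, 1/2 AO, 1/4 OO.
Crossing each possibility with the father AO and summing P(type O): 1/4·0 + 1/2·1/4 + 1/4·1/2 = 1/4.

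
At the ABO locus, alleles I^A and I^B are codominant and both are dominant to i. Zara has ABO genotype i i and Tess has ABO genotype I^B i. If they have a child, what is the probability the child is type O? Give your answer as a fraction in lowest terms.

1/2

ABO cross i i × I^B i → offspring phenotypes: 1/2 O, 1/2 B.
So P(type O) = 1/2.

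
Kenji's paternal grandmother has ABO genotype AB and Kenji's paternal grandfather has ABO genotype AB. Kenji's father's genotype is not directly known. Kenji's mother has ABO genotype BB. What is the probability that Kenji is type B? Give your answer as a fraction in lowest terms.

1/2

Kenji's father's ABO genotype from AB × AB: 1/4 AA, 1/2 AB, 1/4 BB.
Crossing each possibility with the mother BB and summing P(type B): 1/4·0 + 1/2·1/2 + 1/4·1 = 1/2.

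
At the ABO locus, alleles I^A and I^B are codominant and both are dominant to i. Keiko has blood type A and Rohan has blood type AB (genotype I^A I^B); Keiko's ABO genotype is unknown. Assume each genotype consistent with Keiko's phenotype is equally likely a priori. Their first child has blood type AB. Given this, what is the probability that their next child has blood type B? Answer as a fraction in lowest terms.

Possible genotypes: Keiko ∈ {I^A I^A, I^A i}; Rohan ∈ {I^A I^B}.
Weight each parental genotype pair by prior × P(type-AB child):
  I^A I^A × I^A I^B: posterior weight 2/3; P(next child type B) = 0.
  I^A i × I^A I^B: posterior weight 1/3; P(next child type B) = 1/4.
Weighted sum = 1/12.

1/12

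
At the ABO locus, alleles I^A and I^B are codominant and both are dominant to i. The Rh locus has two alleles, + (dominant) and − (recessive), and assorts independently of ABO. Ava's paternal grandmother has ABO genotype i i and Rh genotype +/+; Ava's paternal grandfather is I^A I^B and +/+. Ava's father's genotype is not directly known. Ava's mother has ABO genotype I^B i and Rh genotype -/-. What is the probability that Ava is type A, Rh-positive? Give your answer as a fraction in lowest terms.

Ava's father's ABO genotype from i i × I^A I^B: 1/2 I^A i, 1/2 I^B i.
Crossing each possibility with the mother I^B i and summing P(type A): 1/2·1/4 + 1/2·0 = 1/8.
Similarly for Rh via the father's Rh distribution: P(Rh+) = 1.
Independent loci: 1/8 × 1 = 1/8.

1/8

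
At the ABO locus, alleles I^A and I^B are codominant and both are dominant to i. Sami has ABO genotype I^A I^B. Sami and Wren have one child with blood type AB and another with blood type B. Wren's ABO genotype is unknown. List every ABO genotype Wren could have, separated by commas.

I^A I^B, I^A i, I^B I^B, I^B i

For each candidate genotype of Wren, check whether crossing it with I^A I^B can produce every observed child phenotype.
  I^A I^A → possible child types {A, AB} ✗
  I^A I^B → possible child types {A, B, AB} ✓
  I^A i → possible child types {A, B, AB} ✓
  I^B I^B → possible child types {B, AB} ✓
  I^B i → possible child types {A, B, AB} ✓
  i i → possible child types {A, B} ✗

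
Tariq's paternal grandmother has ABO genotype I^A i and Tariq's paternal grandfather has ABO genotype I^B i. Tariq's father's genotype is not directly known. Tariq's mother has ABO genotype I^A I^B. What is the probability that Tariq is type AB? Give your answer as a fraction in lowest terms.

Tariq's father's ABO genotype from I^A i × I^B i: 1/4 I^A I^B, 1/4 I^A i, 1/4 I^B i, 1/4 i i.
Crossing each possibility with the mother I^A I^B and summing P(type AB): 1/4·1/2 + 1/4·1/4 + 1/4·1/4 + 1/4·0 = 1/4.

1/4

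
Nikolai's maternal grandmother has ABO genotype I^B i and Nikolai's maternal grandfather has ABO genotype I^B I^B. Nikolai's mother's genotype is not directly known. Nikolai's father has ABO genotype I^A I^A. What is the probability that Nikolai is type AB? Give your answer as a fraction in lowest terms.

Nikolai's mother's ABO genotype from I^B i × I^B I^B: 1/2 I^B I^B, 1/2 I^B i.
Crossing each possibility with the father I^A I^A and summing P(type AB): 1/2·1 + 1/2·1/2 = 3/4.

3/4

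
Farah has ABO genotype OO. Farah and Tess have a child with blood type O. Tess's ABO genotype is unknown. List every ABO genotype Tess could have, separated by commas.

For each candidate genotype of Tess, check whether crossing it with OO can produce every observed child phenotype.
  AA → possible child types {A} ✗
  AB → possible child types {A, B} ✗
  AO → possible child types {O, A} ✓
  BB → possible child types {B} ✗
  BO → possible child types {O, B} ✓
  OO → possible child types {O} ✓

AO, BO, OO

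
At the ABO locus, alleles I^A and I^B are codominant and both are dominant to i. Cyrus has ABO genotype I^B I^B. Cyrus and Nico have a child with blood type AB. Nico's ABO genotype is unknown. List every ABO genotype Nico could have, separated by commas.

For each candidate genotype of Nico, check whether crossing it with I^B I^B can produce every observed child phenotype.
  I^A I^A → possible child types {AB} ✓
  I^A I^B → possible child types {B, AB} ✓
  I^A i → possible child types {B, AB} ✓
  I^B I^B → possible child types {B} ✗
  I^B i → possible child types {B} ✗
  i i → possible child types {B} ✗

I^A I^A, I^A I^B, I^A i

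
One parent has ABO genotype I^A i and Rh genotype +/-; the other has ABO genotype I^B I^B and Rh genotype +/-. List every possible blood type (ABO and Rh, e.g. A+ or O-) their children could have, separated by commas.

Gametes from I^A i × I^B I^B give offspring ABO genotypes I^A I^B, I^B i, i.e. phenotypes B, AB.
Rh cross +/- × +/- → phenotypes Rh+, Rh-.
Combining independently: B+, B-, AB+, AB-.

B+, B-, AB+, AB-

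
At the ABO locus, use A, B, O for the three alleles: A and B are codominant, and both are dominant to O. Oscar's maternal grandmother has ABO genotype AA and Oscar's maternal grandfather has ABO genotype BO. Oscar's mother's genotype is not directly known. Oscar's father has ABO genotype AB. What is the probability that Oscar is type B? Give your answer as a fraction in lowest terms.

1/4

Oscar's mother's ABO genotype from AA × BO: 1/2 AB, 1/2 AO.
Crossing each possibility with the father AB and summing P(type B): 1/2·1/4 + 1/2·1/4 = 1/4.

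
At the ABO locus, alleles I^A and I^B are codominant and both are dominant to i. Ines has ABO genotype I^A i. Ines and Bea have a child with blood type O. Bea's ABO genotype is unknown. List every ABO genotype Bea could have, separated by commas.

I^A i, I^B i, i i

For each candidate genotype of Bea, check whether crossing it with I^A i can produce every observed child phenotype.
  I^A I^A → possible child types {A} ✗
  I^A I^B → possible child types {A, B, AB} ✗
  I^A i → possible child types {O, A} ✓
  I^B I^B → possible child types {B, AB} ✗
  I^B i → possible child types {O, A, B, AB} ✓
  i i → possible child types {O, A} ✓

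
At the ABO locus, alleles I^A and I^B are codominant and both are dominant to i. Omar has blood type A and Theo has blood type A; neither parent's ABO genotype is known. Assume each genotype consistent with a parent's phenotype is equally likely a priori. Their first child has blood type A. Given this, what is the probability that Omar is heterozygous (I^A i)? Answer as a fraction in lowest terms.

Possible genotypes: Omar ∈ {I^A I^A, I^A i}; Theo ∈ {I^A I^A, I^A i}.
Weight each parental genotype pair by prior × P(type-A child):
  I^A I^A × I^A I^A: posterior weight 4/15.
  I^A I^A × I^A i: posterior weight 4/15.
  I^A i × I^A I^A: posterior weight 4/15.
  I^A i × I^A i: posterior weight 1/5.
Sum the posterior weight over pairs where Omar is I^A i: 7/15.

7/15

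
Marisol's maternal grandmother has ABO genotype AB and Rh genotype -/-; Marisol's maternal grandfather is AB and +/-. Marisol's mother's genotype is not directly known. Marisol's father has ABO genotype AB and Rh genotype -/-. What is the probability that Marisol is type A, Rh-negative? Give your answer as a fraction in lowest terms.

3/16

Marisol's mother's ABO genotype from AB × AB: 1/4 AA, 1/2 AB, 1/4 BB.
Crossing each possibility with the father AB and summing P(type A): 1/4·1/2 + 1/2·1/4 + 1/4·0 = 1/4.
Similarly for Rh via the mother's Rh distribution: P(Rh-) = 3/4.
Independent loci: 1/4 × 3/4 = 3/16.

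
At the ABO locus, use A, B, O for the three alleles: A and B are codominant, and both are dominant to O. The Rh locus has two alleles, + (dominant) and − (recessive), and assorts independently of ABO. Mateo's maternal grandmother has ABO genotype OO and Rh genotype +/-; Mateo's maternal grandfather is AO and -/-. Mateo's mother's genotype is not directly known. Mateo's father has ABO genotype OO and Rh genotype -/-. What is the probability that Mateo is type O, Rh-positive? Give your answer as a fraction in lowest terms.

Mateo's mother's ABO genotype from OO × AO: 1/2 AO, 1/2 OO.
Crossing each possibility with the father OO and summing P(type O): 1/2·1/2 + 1/2·1 = 3/4.
Similarly for Rh via the mother's Rh distribution: P(Rh+) = 1/4.
Independent loci: 3/4 × 1/4 = 3/16.

3/16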